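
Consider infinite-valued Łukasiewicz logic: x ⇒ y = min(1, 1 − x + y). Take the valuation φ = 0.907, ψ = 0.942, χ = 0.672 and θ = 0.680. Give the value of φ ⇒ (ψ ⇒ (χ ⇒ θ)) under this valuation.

χ ⇒ θ = min(1, 1 − 0.672 + 0.680) = min(1, 1.008) = 1.000
ψ ⇒ (χ ⇒ θ) = min(1, 1 − 0.942 + 1.000) = min(1, 1.058) = 1.000
φ ⇒ (ψ ⇒ (χ ⇒ θ)) = min(1, 1 − 0.907 + 1.000) = min(1, 1.093) = 1.000

1.000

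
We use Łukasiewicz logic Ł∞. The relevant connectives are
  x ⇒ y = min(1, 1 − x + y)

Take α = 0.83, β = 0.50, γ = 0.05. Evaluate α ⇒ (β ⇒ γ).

β ⇒ γ = min(1, 1 − 0.50 + 0.05) = min(1, 0.55) = 0.55
α ⇒ (β ⇒ γ) = min(1, 1 − 0.83 + 0.55) = min(1, 0.72) = 0.72

0.72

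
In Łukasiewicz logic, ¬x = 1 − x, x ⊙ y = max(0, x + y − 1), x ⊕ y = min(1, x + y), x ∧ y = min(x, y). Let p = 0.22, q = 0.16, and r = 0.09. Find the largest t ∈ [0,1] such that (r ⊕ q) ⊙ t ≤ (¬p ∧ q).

0.91

r ⊕ q = min(1, 0.09 + 0.16) = min(1, 0.25) = 0.25
So the left factor is r ⊕ q = 0.25.
¬p = 1 − 0.22 = 0.78
¬p ∧ q = min(0.78, 0.16) = 0.16
So the right-hand bound is ¬p ∧ q = 0.16.
The residuum of the Łukasiewicz t-norm gives the supremum: min(1, 1 − 0.25 + 0.16).
1 − 0.25 + 0.16 = 0.91, so t = min(1, 0.91) = 0.91.
Check: 0.25 ⊙ 0.91 = max(0, 0.16) = 0.16 ≤ 0.16.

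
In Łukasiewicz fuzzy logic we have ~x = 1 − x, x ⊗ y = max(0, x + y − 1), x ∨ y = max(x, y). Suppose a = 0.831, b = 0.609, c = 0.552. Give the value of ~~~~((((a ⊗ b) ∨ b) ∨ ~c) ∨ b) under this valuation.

a ⊗ b = max(0, 0.831 + 0.609 − 1) = max(0, 0.440) = 0.440
(a ⊗ b) ∨ b = max(0.440, 0.609) = 0.609
~c = 1 − 0.552 = 0.448
((a ⊗ b) ∨ b) ∨ ~c = max(0.609, 0.448) = 0.609
(((a ⊗ b) ∨ b) ∨ ~c) ∨ b = max(0.609, 0.609) = 0.609
~((((a ⊗ b) ∨ b) ∨ ~c) ∨ b) = 1 − 0.609 = 0.391
~~((((a ⊗ b) ∨ b) ∨ ~c) ∨ b) = 1 − 0.391 = 0.609
~~~((((a ⊗ b) ∨ b) ∨ ~c) ∨ b) = 1 − 0.609 = 0.391
~~~~((((a ⊗ b) ∨ b) ∨ ~c) ∨ b) = 1 − 0.391 = 0.609

0.609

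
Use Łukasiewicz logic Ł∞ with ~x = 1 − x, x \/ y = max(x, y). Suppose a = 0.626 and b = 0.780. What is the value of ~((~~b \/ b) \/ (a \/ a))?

0.220

~b = 1 − 0.780 = 0.220
~~b = 1 − 0.220 = 0.780
~~b \/ b = max(0.780, 0.780) = 0.780
a \/ a = max(0.626, 0.626) = 0.626
(~~b \/ b) \/ (a \/ a) = max(0.780, 0.626) = 0.780
~((~~b \/ b) \/ (a \/ a)) = 1 − 0.780 = 0.220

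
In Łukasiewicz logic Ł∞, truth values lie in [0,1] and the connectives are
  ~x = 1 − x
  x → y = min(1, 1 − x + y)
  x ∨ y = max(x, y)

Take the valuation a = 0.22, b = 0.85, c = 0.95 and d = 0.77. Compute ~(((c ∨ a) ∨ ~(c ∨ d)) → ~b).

c ∨ a = max(0.95, 0.22) = 0.95
c ∨ d = max(0.95, 0.77) = 0.95
~(c ∨ d) = 1 − 0.95 = 0.05
(c ∨ a) ∨ ~(c ∨ d) = max(0.95, 0.05) = 0.95
~b = 1 − 0.85 = 0.15
((c ∨ a) ∨ ~(c ∨ d)) → ~b = min(1, 1 − 0.95 + 0.15) = min(1, 0.20) = 0.20
~(((c ∨ a) ∨ ~(c ∨ d)) → ~b) = 1 − 0.20 = 0.80

0.80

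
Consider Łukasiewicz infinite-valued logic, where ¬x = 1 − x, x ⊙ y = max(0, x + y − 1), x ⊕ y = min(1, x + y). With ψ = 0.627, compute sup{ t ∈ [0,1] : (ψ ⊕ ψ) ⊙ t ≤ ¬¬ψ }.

ψ ⊕ ψ = min(1, 0.627 + 0.627) = min(1, 1.254) = 1.000
So the left factor is ψ ⊕ ψ = 1.000.
¬ψ = 1 − 0.627 = 0.373
¬¬ψ = 1 − 0.373 = 0.627
So the right-hand bound is ¬¬ψ = 0.627.
The residuum of the Łukasiewicz t-norm gives the supremum: min(1, 1 − 1.000 + 0.627).
1 − 1.000 + 0.627 = 0.627, so t = min(1, 0.627) = 0.627.
Check: 1.000 ⊙ 0.627 = max(0, 0.627) = 0.627 ≤ 0.627.

0.627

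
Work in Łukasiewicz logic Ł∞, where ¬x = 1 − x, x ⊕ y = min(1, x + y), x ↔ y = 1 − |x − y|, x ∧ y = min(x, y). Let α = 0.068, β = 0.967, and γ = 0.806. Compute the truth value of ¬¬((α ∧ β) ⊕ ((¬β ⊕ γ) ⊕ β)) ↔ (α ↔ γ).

0.262

α ∧ β = min(0.068, 0.967) = 0.068
¬β = 1 − 0.967 = 0.033
¬β ⊕ γ = min(1, 0.033 + 0.806) = min(1, 0.839) = 0.839
(¬β ⊕ γ) ⊕ β = min(1, 0.839 + 0.967) = min(1, 1.806) = 1.000
(α ∧ β) ⊕ ((¬β ⊕ γ) ⊕ β) = min(1, 0.068 + 1.000) = min(1, 1.068) = 1.000
¬((α ∧ β) ⊕ ((¬β ⊕ γ) ⊕ β)) = 1 − 1.000 = 0.000
¬¬((α ∧ β) ⊕ ((¬β ⊕ γ) ⊕ β)) = 1 − 0.000 = 1.000
α ↔ γ = 1 − |0.068 − 0.806| = 1 − 0.738 = 0.262
¬¬((α ∧ β) ⊕ ((¬β ⊕ γ) ⊕ β)) ↔ (α ↔ γ) = 1 − |1.000 − 0.262| = 1 − 0.738 = 0.262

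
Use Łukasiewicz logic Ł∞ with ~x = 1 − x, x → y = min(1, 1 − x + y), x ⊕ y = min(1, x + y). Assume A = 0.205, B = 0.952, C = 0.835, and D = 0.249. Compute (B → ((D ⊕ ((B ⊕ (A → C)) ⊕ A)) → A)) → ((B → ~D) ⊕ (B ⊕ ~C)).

A → C = min(1, 1 − 0.205 + 0.835) = min(1, 1.630) = 1.000
B ⊕ (A → C) = min(1, 0.952 + 1.000) = min(1, 1.952) = 1.000
(B ⊕ (A → C)) ⊕ A = min(1, 1.000 + 0.205) = min(1, 1.205) = 1.000
D ⊕ ((B ⊕ (A → C)) ⊕ A) = min(1, 0.249 + 1.000) = min(1, 1.249) = 1.000
(D ⊕ ((B ⊕ (A → C)) ⊕ A)) → A = min(1, 1 − 1.000 + 0.205) = min(1, 0.205) = 0.205
B → ((D ⊕ ((B ⊕ (A → C)) ⊕ A)) → A) = min(1, 1 − 0.952 + 0.205) = min(1, 0.253) = 0.253
~D = 1 − 0.249 = 0.751
B → ~D = min(1, 1 − 0.952 + 0.751) = min(1, 0.799) = 0.799
~C = 1 − 0.835 = 0.165
B ⊕ ~C = min(1, 0.952 + 0.165) = min(1, 1.117) = 1.000
(B → ~D) ⊕ (B ⊕ ~C) = min(1, 0.799 + 1.000) = min(1, 1.799) = 1.000
(B → ((D ⊕ ((B ⊕ (A → C)) ⊕ A)) → A)) → ((B → ~D) ⊕ (B ⊕ ~C)) = min(1, 1 − 0.253 + 1.000) = min(1, 1.747) = 1.000

1.000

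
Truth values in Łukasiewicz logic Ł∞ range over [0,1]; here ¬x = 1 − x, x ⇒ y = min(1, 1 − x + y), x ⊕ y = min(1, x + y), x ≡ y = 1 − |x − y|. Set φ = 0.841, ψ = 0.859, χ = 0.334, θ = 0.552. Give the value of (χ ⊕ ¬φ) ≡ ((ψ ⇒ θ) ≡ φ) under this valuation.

0.641

¬φ = 1 − 0.841 = 0.159
χ ⊕ ¬φ = min(1, 0.334 + 0.159) = min(1, 0.493) = 0.493
ψ ⇒ θ = min(1, 1 − 0.859 + 0.552) = min(1, 0.693) = 0.693
(ψ ⇒ θ) ≡ φ = 1 − |0.693 − 0.841| = 1 − 0.148 = 0.852
(χ ⊕ ¬φ) ≡ ((ψ ⇒ θ) ≡ φ) = 1 − |0.493 − 0.852| = 1 − 0.359 = 0.641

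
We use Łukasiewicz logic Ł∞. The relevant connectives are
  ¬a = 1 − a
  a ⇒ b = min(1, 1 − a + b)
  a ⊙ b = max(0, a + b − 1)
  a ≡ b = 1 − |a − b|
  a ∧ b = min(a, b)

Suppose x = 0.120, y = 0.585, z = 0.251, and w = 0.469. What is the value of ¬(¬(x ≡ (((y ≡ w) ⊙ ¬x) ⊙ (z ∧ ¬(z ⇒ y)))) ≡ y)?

0.465

y ≡ w = 1 − |0.585 − 0.469| = 1 − 0.116 = 0.884
¬x = 1 − 0.120 = 0.880
(y ≡ w) ⊙ ¬x = max(0, 0.884 + 0.880 − 1) = max(0, 0.764) = 0.764
z ⇒ y = min(1, 1 − 0.251 + 0.585) = min(1, 1.334) = 1.000
¬(z ⇒ y) = 1 − 1.000 = 0.000
z ∧ ¬(z ⇒ y) = min(0.251, 0.000) = 0.000
((y ≡ w) ⊙ ¬x) ⊙ (z ∧ ¬(z ⇒ y)) = max(0, 0.764 + 0.000 − 1) = max(0, -0.236) = 0.000
x ≡ (((y ≡ w) ⊙ ¬x) ⊙ (z ∧ ¬(z ⇒ y))) = 1 − |0.120 − 0.000| = 1 − 0.120 = 0.880
¬(x ≡ (((y ≡ w) ⊙ ¬x) ⊙ (z ∧ ¬(z ⇒ y)))) = 1 − 0.880 = 0.120
¬(x ≡ (((y ≡ w) ⊙ ¬x) ⊙ (z ∧ ¬(z ⇒ y)))) ≡ y = 1 − |0.120 − 0.585| = 1 − 0.465 = 0.535
¬(¬(x ≡ (((y ≡ w) ⊙ ¬x) ⊙ (z ∧ ¬(z ⇒ y)))) ≡ y) = 1 − 0.535 = 0.465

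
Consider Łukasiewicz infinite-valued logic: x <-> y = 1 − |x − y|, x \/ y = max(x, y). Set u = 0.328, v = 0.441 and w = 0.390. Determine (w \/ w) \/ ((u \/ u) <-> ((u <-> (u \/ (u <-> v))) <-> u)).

0.441

w \/ w = max(0.390, 0.390) = 0.390
u \/ u = max(0.328, 0.328) = 0.328
u <-> v = 1 − |0.328 − 0.441| = 1 − 0.113 = 0.887
u \/ (u <-> v) = max(0.328, 0.887) = 0.887
u <-> (u \/ (u <-> v)) = 1 − |0.328 − 0.887| = 1 − 0.559 = 0.441
(u <-> (u \/ (u <-> v))) <-> u = 1 − |0.441 − 0.328| = 1 − 0.113 = 0.887
(u \/ u) <-> ((u <-> (u \/ (u <-> v))) <-> u) = 1 − |0.328 − 0.887| = 1 − 0.559 = 0.441
(w \/ w) \/ ((u \/ u) <-> ((u <-> (u \/ (u <-> v))) <-> u)) = max(0.390, 0.441) = 0.441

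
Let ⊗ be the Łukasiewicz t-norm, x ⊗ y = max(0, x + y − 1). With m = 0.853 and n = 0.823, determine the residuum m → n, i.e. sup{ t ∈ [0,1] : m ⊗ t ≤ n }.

0.970

The residuum of the Łukasiewicz t-norm gives the supremum: min(1, 1 − 0.853 + 0.823).
1 − 0.853 + 0.823 = 0.970, so t = min(1, 0.970) = 0.970.
Check: 0.853 ⊗ 0.970 = max(0, 0.823) = 0.823 ≤ 0.823.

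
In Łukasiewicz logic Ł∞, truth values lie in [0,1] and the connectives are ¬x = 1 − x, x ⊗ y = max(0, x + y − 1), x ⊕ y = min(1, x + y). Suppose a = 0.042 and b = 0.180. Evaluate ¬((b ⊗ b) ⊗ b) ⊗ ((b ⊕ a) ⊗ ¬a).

0.180

b ⊗ b = max(0, 0.180 + 0.180 − 1) = max(0, -0.640) = 0.000
(b ⊗ b) ⊗ b = max(0, 0.000 + 0.180 − 1) = max(0, -0.820) = 0.000
¬((b ⊗ b) ⊗ b) = 1 − 0.000 = 1.000
b ⊕ a = min(1, 0.180 + 0.042) = min(1, 0.222) = 0.222
¬a = 1 − 0.042 = 0.958
(b ⊕ a) ⊗ ¬a = max(0, 0.222 + 0.958 − 1) = max(0, 0.180) = 0.180
¬((b ⊗ b) ⊗ b) ⊗ ((b ⊕ a) ⊗ ¬a) = max(0, 1.000 + 0.180 − 1) = max(0, 0.180) = 0.180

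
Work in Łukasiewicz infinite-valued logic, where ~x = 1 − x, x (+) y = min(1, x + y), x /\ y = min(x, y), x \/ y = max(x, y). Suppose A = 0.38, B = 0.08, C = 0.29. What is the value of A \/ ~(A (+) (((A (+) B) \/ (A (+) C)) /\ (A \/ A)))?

A (+) B = min(1, 0.38 + 0.08) = min(1, 0.46) = 0.46
A (+) C = min(1, 0.38 + 0.29) = min(1, 0.67) = 0.67
(A (+) B) \/ (A (+) C) = max(0.46, 0.67) = 0.67
A \/ A = max(0.38, 0.38) = 0.38
((A (+) B) \/ (A (+) C)) /\ (A \/ A) = min(0.67, 0.38) = 0.38
A (+) (((A (+) B) \/ (A (+) C)) /\ (A \/ A)) = min(1, 0.38 + 0.38) = min(1, 0.76) = 0.76
~(A (+) (((A (+) B) \/ (A (+) C)) /\ (A \/ A))) = 1 − 0.76 = 0.24
A \/ ~(A (+) (((A (+) B) \/ (A (+) C)) /\ (A \/ A))) = max(0.38, 0.24) = 0.38

0.38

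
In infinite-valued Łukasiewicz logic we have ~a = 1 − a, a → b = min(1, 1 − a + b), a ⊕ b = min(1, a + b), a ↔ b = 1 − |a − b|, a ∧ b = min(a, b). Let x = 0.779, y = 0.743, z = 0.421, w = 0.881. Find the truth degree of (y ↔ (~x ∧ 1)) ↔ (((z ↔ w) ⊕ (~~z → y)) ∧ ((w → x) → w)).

~x = 1 − 0.779 = 0.221
~x ∧ 1 = min(0.221, 1.000) = 0.221
y ↔ (~x ∧ 1) = 1 − |0.743 − 0.221| = 1 − 0.522 = 0.478
z ↔ w = 1 − |0.421 − 0.881| = 1 − 0.460 = 0.540
~z = 1 − 0.421 = 0.579
~~z = 1 − 0.579 = 0.421
~~z → y = min(1, 1 − 0.421 + 0.743) = min(1, 1.322) = 1.000
(z ↔ w) ⊕ (~~z → y) = min(1, 0.540 + 1.000) = min(1, 1.540) = 1.000
w → x = min(1, 1 − 0.881 + 0.779) = min(1, 0.898) = 0.898
(w → x) → w = min(1, 1 − 0.898 + 0.881) = min(1, 0.983) = 0.983
((z ↔ w) ⊕ (~~z → y)) ∧ ((w → x) → w) = min(1.000, 0.983) = 0.983
(y ↔ (~x ∧ 1)) ↔ (((z ↔ w) ⊕ (~~z → y)) ∧ ((w → x) → w)) = 1 − |0.478 − 0.983| = 1 − 0.505 = 0.495

0.495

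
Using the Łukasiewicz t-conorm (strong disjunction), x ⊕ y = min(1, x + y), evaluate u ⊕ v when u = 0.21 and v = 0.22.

u ⊕ v = min(1, 0.21 + 0.22) = min(1, 0.43) = 0.43
For comparison, the Gödel t-conorm max(x, y) would give 0.22.

0.43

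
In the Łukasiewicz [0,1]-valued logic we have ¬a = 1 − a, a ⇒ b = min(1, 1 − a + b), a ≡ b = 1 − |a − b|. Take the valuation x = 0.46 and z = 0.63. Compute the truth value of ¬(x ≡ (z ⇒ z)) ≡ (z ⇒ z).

z ⇒ z = min(1, 1 − 0.63 + 0.63) = min(1, 1.00) = 1.00
x ≡ (z ⇒ z) = 1 − |0.46 − 1.00| = 1 − 0.54 = 0.46
¬(x ≡ (z ⇒ z)) = 1 − 0.46 = 0.54
¬(x ≡ (z ⇒ z)) ≡ (z ⇒ z) = 1 − |0.54 − 1.00| = 1 − 0.46 = 0.54

0.54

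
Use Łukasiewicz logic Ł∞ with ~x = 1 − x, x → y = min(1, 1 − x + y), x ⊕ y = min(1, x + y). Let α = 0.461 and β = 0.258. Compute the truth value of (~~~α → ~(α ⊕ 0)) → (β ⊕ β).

~α = 1 − 0.461 = 0.539
~~α = 1 − 0.539 = 0.461
~~~α = 1 − 0.461 = 0.539
α ⊕ 0 = min(1, 0.461 + 0.000) = min(1, 0.461) = 0.461
~(α ⊕ 0) = 1 − 0.461 = 0.539
~~~α → ~(α ⊕ 0) = min(1, 1 − 0.539 + 0.539) = min(1, 1.000) = 1.000
β ⊕ β = min(1, 0.258 + 0.258) = min(1, 0.516) = 0.516
(~~~α → ~(α ⊕ 0)) → (β ⊕ β) = min(1, 1 − 1.000 + 0.516) = min(1, 0.516) = 0.516

0.516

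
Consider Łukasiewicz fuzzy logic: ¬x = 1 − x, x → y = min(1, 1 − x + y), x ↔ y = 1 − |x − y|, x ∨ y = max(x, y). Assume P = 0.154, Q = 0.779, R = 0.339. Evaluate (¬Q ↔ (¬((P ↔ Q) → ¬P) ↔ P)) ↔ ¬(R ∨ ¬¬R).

¬Q = 1 − 0.779 = 0.221
P ↔ Q = 1 − |0.154 − 0.779| = 1 − 0.625 = 0.375
¬P = 1 − 0.154 = 0.846
(P ↔ Q) → ¬P = min(1, 1 − 0.375 + 0.846) = min(1, 1.471) = 1.000
¬((P ↔ Q) → ¬P) = 1 − 1.000 = 0.000
¬((P ↔ Q) → ¬P) ↔ P = 1 − |0.000 − 0.154| = 1 − 0.154 = 0.846
¬Q ↔ (¬((P ↔ Q) → ¬P) ↔ P) = 1 − |0.221 − 0.846| = 1 − 0.625 = 0.375
¬R = 1 − 0.339 = 0.661
¬¬R = 1 − 0.661 = 0.339
R ∨ ¬¬R = max(0.339, 0.339) = 0.339
¬(R ∨ ¬¬R) = 1 − 0.339 = 0.661
(¬Q ↔ (¬((P ↔ Q) → ¬P) ↔ P)) ↔ ¬(R ∨ ¬¬R) = 1 − |0.375 − 0.661| = 1 − 0.286 = 0.714

0.714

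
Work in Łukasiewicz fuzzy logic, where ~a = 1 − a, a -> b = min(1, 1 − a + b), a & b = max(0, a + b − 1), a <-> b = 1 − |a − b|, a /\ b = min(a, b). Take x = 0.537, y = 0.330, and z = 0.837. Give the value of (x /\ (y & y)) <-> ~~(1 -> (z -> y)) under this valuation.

0.507

y & y = max(0, 0.330 + 0.330 − 1) = max(0, -0.340) = 0.000
x /\ (y & y) = min(0.537, 0.000) = 0.000
z -> y = min(1, 1 − 0.837 + 0.330) = min(1, 0.493) = 0.493
1 -> (z -> y) = min(1, 1 − 1.000 + 0.493) = min(1, 0.493) = 0.493
~(1 -> (z -> y)) = 1 − 0.493 = 0.507
~~(1 -> (z -> y)) = 1 − 0.507 = 0.493
(x /\ (y & y)) <-> ~~(1 -> (z -> y)) = 1 − |0.000 − 0.493| = 1 − 0.493 = 0.507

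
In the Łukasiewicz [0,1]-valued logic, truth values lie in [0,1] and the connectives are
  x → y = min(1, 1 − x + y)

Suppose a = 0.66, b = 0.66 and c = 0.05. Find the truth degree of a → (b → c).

0.73

b → c = min(1, 1 − 0.66 + 0.05) = min(1, 0.39) = 0.39
a → (b → c) = min(1, 1 − 0.66 + 0.39) = min(1, 0.73) = 0.73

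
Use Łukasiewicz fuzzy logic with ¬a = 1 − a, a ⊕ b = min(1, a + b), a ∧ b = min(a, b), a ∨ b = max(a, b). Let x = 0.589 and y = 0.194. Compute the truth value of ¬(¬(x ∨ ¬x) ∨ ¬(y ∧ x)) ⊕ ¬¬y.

¬x = 1 − 0.589 = 0.411
x ∨ ¬x = max(0.589, 0.411) = 0.589
¬(x ∨ ¬x) = 1 − 0.589 = 0.411
y ∧ x = min(0.194, 0.589) = 0.194
¬(y ∧ x) = 1 − 0.194 = 0.806
¬(x ∨ ¬x) ∨ ¬(y ∧ x) = max(0.411, 0.806) = 0.806
¬(¬(x ∨ ¬x) ∨ ¬(y ∧ x)) = 1 − 0.806 = 0.194
¬y = 1 − 0.194 = 0.806
¬¬y = 1 − 0.806 = 0.194
¬(¬(x ∨ ¬x) ∨ ¬(y ∧ x)) ⊕ ¬¬y = min(1, 0.194 + 0.194) = min(1, 0.388) = 0.388

0.388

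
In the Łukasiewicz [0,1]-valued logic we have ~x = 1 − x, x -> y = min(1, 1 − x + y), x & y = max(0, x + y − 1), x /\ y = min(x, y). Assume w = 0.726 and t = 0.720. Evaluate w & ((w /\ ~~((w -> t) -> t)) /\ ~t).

w -> t = min(1, 1 − 0.726 + 0.720) = min(1, 0.994) = 0.994
(w -> t) -> t = min(1, 1 − 0.994 + 0.720) = min(1, 0.726) = 0.726
~((w -> t) -> t) = 1 − 0.726 = 0.274
~~((w -> t) -> t) = 1 − 0.274 = 0.726
w /\ ~~((w -> t) -> t) = min(0.726, 0.726) = 0.726
~t = 1 − 0.720 = 0.280
(w /\ ~~((w -> t) -> t)) /\ ~t = min(0.726, 0.280) = 0.280
w & ((w /\ ~~((w -> t) -> t)) /\ ~t) = max(0, 0.726 + 0.280 − 1) = max(0, 0.006) = 0.006

0.006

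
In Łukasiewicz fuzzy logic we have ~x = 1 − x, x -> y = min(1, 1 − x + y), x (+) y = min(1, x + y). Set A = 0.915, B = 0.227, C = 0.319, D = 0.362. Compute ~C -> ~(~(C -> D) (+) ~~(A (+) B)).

~C = 1 − 0.319 = 0.681
C -> D = min(1, 1 − 0.319 + 0.362) = min(1, 1.043) = 1.000
~(C -> D) = 1 − 1.000 = 0.000
A (+) B = min(1, 0.915 + 0.227) = min(1, 1.142) = 1.000
~(A (+) B) = 1 − 1.000 = 0.000
~~(A (+) B) = 1 − 0.000 = 1.000
~(C -> D) (+) ~~(A (+) B) = min(1, 0.000 + 1.000) = min(1, 1.000) = 1.000
~(~(C -> D) (+) ~~(A (+) B)) = 1 − 1.000 = 0.000
~C -> ~(~(C -> D) (+) ~~(A (+) B)) = min(1, 1 − 0.681 + 0.000) = min(1, 0.319) = 0.319

0.319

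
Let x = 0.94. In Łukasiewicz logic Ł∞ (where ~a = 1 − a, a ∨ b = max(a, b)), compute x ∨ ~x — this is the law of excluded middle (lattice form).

0.94

~x = 1 − 0.94 = 0.06
x ∨ ~x = max(0.94, 0.06) = 0.94
(The value 0.94 < 1 shows this instance is not satisfied; not a Ł∞-tautology — its value is max(a, 1−a).)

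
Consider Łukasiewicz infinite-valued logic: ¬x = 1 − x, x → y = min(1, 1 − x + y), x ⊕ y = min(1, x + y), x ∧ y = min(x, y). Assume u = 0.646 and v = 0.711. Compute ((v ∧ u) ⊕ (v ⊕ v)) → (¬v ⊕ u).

v ∧ u = min(0.711, 0.646) = 0.646
v ⊕ v = min(1, 0.711 + 0.711) = min(1, 1.422) = 1.000
(v ∧ u) ⊕ (v ⊕ v) = min(1, 0.646 + 1.000) = min(1, 1.646) = 1.000
¬v = 1 − 0.711 = 0.289
¬v ⊕ u = min(1, 0.289 + 0.646) = min(1, 0.935) = 0.935
((v ∧ u) ⊕ (v ⊕ v)) → (¬v ⊕ u) = min(1, 1 − 1.000 + 0.935) = min(1, 0.935) = 0.935

0.935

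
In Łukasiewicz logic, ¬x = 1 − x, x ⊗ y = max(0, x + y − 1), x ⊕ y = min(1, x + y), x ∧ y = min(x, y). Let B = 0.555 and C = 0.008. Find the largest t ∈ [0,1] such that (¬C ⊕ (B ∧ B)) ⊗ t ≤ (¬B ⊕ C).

¬C = 1 − 0.008 = 0.992
B ∧ B = min(0.555, 0.555) = 0.555
¬C ⊕ (B ∧ B) = min(1, 0.992 + 0.555) = min(1, 1.547) = 1.000
So the left factor is ¬C ⊕ (B ∧ B) = 1.000.
¬B = 1 − 0.555 = 0.445
¬B ⊕ C = min(1, 0.445 + 0.008) = min(1, 0.453) = 0.453
So the right-hand bound is ¬B ⊕ C = 0.453.
The residuum of the Łukasiewicz t-norm gives the supremum: min(1, 1 − 1.000 + 0.453).
1 − 1.000 + 0.453 = 0.453, so t = min(1, 0.453) = 0.453.
Check: 1.000 ⊗ 0.453 = max(0, 0.453) = 0.453 ≤ 0.453.

0.453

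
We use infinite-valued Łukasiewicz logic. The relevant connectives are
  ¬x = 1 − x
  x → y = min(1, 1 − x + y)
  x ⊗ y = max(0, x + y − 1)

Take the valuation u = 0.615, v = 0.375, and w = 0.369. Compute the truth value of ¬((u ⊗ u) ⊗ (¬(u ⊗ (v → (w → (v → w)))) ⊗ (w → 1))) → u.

u ⊗ u = max(0, 0.615 + 0.615 − 1) = max(0, 0.230) = 0.230
v → w = min(1, 1 − 0.375 + 0.369) = min(1, 0.994) = 0.994
w → (v → w) = min(1, 1 − 0.369 + 0.994) = min(1, 1.625) = 1.000
v → (w → (v → w)) = min(1, 1 − 0.375 + 1.000) = min(1, 1.625) = 1.000
u ⊗ (v → (w → (v → w))) = max(0, 0.615 + 1.000 − 1) = max(0, 0.615) = 0.615
¬(u ⊗ (v → (w → (v → w)))) = 1 − 0.615 = 0.385
w → 1 = min(1, 1 − 0.369 + 1.000) = min(1, 1.631) = 1.000
¬(u ⊗ (v → (w → (v → w)))) ⊗ (w → 1) = max(0, 0.385 + 1.000 − 1) = max(0, 0.385) = 0.385
(u ⊗ u) ⊗ (¬(u ⊗ (v → (w → (v → w)))) ⊗ (w → 1)) = max(0, 0.230 + 0.385 − 1) = max(0, -0.385) = 0.000
¬((u ⊗ u) ⊗ (¬(u ⊗ (v → (w → (v → w)))) ⊗ (w → 1))) = 1 − 0.000 = 1.000
¬((u ⊗ u) ⊗ (¬(u ⊗ (v → (w → (v → w)))) ⊗ (w → 1))) → u = min(1, 1 − 1.000 + 0.615) = min(1, 0.615) = 0.615

0.615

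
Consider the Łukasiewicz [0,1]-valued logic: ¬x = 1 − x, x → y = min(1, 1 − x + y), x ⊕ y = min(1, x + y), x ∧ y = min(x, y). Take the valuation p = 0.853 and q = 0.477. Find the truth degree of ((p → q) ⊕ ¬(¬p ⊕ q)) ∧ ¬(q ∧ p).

0.523

p → q = min(1, 1 − 0.853 + 0.477) = min(1, 0.624) = 0.624
¬p = 1 − 0.853 = 0.147
¬p ⊕ q = min(1, 0.147 + 0.477) = min(1, 0.624) = 0.624
¬(¬p ⊕ q) = 1 − 0.624 = 0.376
(p → q) ⊕ ¬(¬p ⊕ q) = min(1, 0.624 + 0.376) = min(1, 1.000) = 1.000
q ∧ p = min(0.477, 0.853) = 0.477
¬(q ∧ p) = 1 − 0.477 = 0.523
((p → q) ⊕ ¬(¬p ⊕ q)) ∧ ¬(q ∧ p) = min(1.000, 0.523) = 0.523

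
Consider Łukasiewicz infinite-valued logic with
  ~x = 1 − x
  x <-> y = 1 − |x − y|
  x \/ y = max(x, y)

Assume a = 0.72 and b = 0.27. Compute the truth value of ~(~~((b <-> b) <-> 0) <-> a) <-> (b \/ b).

b <-> b = 1 − |0.27 − 0.27| = 1 − 0.00 = 1.00
(b <-> b) <-> 0 = 1 − |1.00 − 0.00| = 1 − 1.00 = 0.00
~((b <-> b) <-> 0) = 1 − 0.00 = 1.00
~~((b <-> b) <-> 0) = 1 − 1.00 = 0.00
~~((b <-> b) <-> 0) <-> a = 1 − |0.00 − 0.72| = 1 − 0.72 = 0.28
~(~~((b <-> b) <-> 0) <-> a) = 1 − 0.28 = 0.72
b \/ b = max(0.27, 0.27) = 0.27
~(~~((b <-> b) <-> 0) <-> a) <-> (b \/ b) = 1 − |0.72 − 0.27| = 1 − 0.45 = 0.55

0.55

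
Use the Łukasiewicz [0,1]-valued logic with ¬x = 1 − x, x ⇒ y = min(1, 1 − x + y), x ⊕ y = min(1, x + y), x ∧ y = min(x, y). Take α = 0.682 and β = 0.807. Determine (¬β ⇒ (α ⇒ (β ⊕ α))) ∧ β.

0.807

¬β = 1 − 0.807 = 0.193
β ⊕ α = min(1, 0.807 + 0.682) = min(1, 1.489) = 1.000
α ⇒ (β ⊕ α) = min(1, 1 − 0.682 + 1.000) = min(1, 1.318) = 1.000
¬β ⇒ (α ⇒ (β ⊕ α)) = min(1, 1 − 0.193 + 1.000) = min(1, 1.807) = 1.000
(¬β ⇒ (α ⇒ (β ⊕ α))) ∧ β = min(1.000, 0.807) = 0.807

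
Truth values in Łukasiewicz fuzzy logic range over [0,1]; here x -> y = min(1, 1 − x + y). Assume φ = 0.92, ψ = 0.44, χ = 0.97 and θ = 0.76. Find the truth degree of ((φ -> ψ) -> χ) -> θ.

0.76

φ -> ψ = min(1, 1 − 0.92 + 0.44) = min(1, 0.52) = 0.52
(φ -> ψ) -> χ = min(1, 1 − 0.52 + 0.97) = min(1, 1.45) = 1.00
((φ -> ψ) -> χ) -> θ = min(1, 1 − 1.00 + 0.76) = min(1, 0.76) = 0.76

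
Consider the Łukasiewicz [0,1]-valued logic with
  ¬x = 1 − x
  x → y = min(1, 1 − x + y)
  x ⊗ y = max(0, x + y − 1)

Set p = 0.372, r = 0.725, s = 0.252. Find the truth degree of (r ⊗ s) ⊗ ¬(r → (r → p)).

0.000

r ⊗ s = max(0, 0.725 + 0.252 − 1) = max(0, -0.023) = 0.000
r → p = min(1, 1 − 0.725 + 0.372) = min(1, 0.647) = 0.647
r → (r → p) = min(1, 1 − 0.725 + 0.647) = min(1, 0.922) = 0.922
¬(r → (r → p)) = 1 − 0.922 = 0.078
(r ⊗ s) ⊗ ¬(r → (r → p)) = max(0, 0.000 + 0.078 − 1) = max(0, -0.922) = 0.000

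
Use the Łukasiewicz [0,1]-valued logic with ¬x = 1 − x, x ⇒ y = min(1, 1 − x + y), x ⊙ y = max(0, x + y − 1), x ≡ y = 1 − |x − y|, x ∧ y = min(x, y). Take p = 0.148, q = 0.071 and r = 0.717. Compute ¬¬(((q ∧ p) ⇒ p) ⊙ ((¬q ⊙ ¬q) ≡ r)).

0.859

q ∧ p = min(0.071, 0.148) = 0.071
(q ∧ p) ⇒ p = min(1, 1 − 0.071 + 0.148) = min(1, 1.077) = 1.000
¬q = 1 − 0.071 = 0.929
¬q ⊙ ¬q = max(0, 0.929 + 0.929 − 1) = max(0, 0.858) = 0.858
(¬q ⊙ ¬q) ≡ r = 1 − |0.858 − 0.717| = 1 − 0.141 = 0.859
((q ∧ p) ⇒ p) ⊙ ((¬q ⊙ ¬q) ≡ r) = max(0, 1.000 + 0.859 − 1) = max(0, 0.859) = 0.859
¬(((q ∧ p) ⇒ p) ⊙ ((¬q ⊙ ¬q) ≡ r)) = 1 − 0.859 = 0.141
¬¬(((q ∧ p) ⇒ p) ⊙ ((¬q ⊙ ¬q) ≡ r)) = 1 − 0.141 = 0.859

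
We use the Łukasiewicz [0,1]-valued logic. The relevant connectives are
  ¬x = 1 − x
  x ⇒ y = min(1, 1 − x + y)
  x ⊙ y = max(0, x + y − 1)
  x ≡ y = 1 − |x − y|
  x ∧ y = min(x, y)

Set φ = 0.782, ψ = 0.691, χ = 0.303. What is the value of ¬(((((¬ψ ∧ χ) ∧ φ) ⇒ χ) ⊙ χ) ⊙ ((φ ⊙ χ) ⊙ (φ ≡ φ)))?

¬ψ = 1 − 0.691 = 0.309
¬ψ ∧ χ = min(0.309, 0.303) = 0.303
(¬ψ ∧ χ) ∧ φ = min(0.303, 0.782) = 0.303
((¬ψ ∧ χ) ∧ φ) ⇒ χ = min(1, 1 − 0.303 + 0.303) = min(1, 1.000) = 1.000
(((¬ψ ∧ χ) ∧ φ) ⇒ χ) ⊙ χ = max(0, 1.000 + 0.303 − 1) = max(0, 0.303) = 0.303
φ ⊙ χ = max(0, 0.782 + 0.303 − 1) = max(0, 0.085) = 0.085
φ ≡ φ = 1 − |0.782 − 0.782| = 1 − 0.000 = 1.000
(φ ⊙ χ) ⊙ (φ ≡ φ) = max(0, 0.085 + 1.000 − 1) = max(0, 0.085) = 0.085
((((¬ψ ∧ χ) ∧ φ) ⇒ χ) ⊙ χ) ⊙ ((φ ⊙ χ) ⊙ (φ ≡ φ)) = max(0, 0.303 + 0.085 − 1) = max(0, -0.612) = 0.000
¬(((((¬ψ ∧ χ) ∧ φ) ⇒ χ) ⊙ χ) ⊙ ((φ ⊙ χ) ⊙ (φ ≡ φ))) = 1 − 0.000 = 1.000

1.000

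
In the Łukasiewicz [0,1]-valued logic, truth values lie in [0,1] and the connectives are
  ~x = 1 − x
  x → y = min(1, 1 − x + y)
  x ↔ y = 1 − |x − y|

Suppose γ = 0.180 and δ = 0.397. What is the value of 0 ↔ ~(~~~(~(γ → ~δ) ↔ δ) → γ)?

0.783

~δ = 1 − 0.397 = 0.603
γ → ~δ = min(1, 1 − 0.180 + 0.603) = min(1, 1.423) = 1.000
~(γ → ~δ) = 1 − 1.000 = 0.000
~(γ → ~δ) ↔ δ = 1 − |0.000 − 0.397| = 1 − 0.397 = 0.603
~(~(γ → ~δ) ↔ δ) = 1 − 0.603 = 0.397
~~(~(γ → ~δ) ↔ δ) = 1 − 0.397 = 0.603
~~~(~(γ → ~δ) ↔ δ) = 1 − 0.603 = 0.397
~~~(~(γ → ~δ) ↔ δ) → γ = min(1, 1 − 0.397 + 0.180) = min(1, 0.783) = 0.783
~(~~~(~(γ → ~δ) ↔ δ) → γ) = 1 − 0.783 = 0.217
0 ↔ ~(~~~(~(γ → ~δ) ↔ δ) → γ) = 1 − |0.000 − 0.217| = 1 − 0.217 = 0.783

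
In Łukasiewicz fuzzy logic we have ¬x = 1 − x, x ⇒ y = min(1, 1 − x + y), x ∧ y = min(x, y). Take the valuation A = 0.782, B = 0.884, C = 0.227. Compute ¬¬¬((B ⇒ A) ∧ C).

0.773

B ⇒ A = min(1, 1 − 0.884 + 0.782) = min(1, 0.898) = 0.898
(B ⇒ A) ∧ C = min(0.898, 0.227) = 0.227
¬((B ⇒ A) ∧ C) = 1 − 0.227 = 0.773
¬¬((B ⇒ A) ∧ C) = 1 − 0.773 = 0.227
¬¬¬((B ⇒ A) ∧ C) = 1 − 0.227 = 0.773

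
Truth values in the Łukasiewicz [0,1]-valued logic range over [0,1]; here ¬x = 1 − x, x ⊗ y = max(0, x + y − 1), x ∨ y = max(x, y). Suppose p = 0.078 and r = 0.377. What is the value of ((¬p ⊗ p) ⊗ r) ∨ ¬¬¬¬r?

¬p = 1 − 0.078 = 0.922
¬p ⊗ p = max(0, 0.922 + 0.078 − 1) = max(0, 0.000) = 0.000
(¬p ⊗ p) ⊗ r = max(0, 0.000 + 0.377 − 1) = max(0, -0.623) = 0.000
¬r = 1 − 0.377 = 0.623
¬¬r = 1 − 0.623 = 0.377
¬¬¬r = 1 − 0.377 = 0.623
¬¬¬¬r = 1 − 0.623 = 0.377
((¬p ⊗ p) ⊗ r) ∨ ¬¬¬¬r = max(0.000, 0.377) = 0.377

0.377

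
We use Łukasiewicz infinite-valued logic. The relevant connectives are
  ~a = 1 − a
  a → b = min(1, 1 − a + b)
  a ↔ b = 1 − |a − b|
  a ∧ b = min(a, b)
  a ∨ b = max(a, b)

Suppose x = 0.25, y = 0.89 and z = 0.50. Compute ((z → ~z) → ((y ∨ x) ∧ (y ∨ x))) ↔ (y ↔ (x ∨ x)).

0.47

~z = 1 − 0.50 = 0.50
z → ~z = min(1, 1 − 0.50 + 0.50) = min(1, 1.00) = 1.00
y ∨ x = max(0.89, 0.25) = 0.89
(y ∨ x) ∧ (y ∨ x) = min(0.89, 0.89) = 0.89
(z → ~z) → ((y ∨ x) ∧ (y ∨ x)) = min(1, 1 − 1.00 + 0.89) = min(1, 0.89) = 0.89
x ∨ x = max(0.25, 0.25) = 0.25
y ↔ (x ∨ x) = 1 − |0.89 − 0.25| = 1 − 0.64 = 0.36
((z → ~z) → ((y ∨ x) ∧ (y ∨ x))) ↔ (y ↔ (x ∨ x)) = 1 − |0.89 − 0.36| = 1 − 0.53 = 0.47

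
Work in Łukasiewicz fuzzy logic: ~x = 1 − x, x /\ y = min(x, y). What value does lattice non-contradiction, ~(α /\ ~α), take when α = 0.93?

~α = 1 − 0.93 = 0.07
α /\ ~α = min(0.93, 0.07) = 0.07
~(α /\ ~α) = 1 − 0.07 = 0.93
(The value 0.93 < 1 shows this instance is not satisfied; not a Ł∞-tautology — its value is 1 − min(a, 1−a).)

0.93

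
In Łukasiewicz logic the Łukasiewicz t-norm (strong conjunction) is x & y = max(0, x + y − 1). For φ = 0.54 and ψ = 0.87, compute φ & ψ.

0.41

φ & ψ = max(0, 0.54 + 0.87 − 1) = max(0, 0.41) = 0.41
For comparison, the Gödel (minimum) t-norm min(x, y) would give 0.54.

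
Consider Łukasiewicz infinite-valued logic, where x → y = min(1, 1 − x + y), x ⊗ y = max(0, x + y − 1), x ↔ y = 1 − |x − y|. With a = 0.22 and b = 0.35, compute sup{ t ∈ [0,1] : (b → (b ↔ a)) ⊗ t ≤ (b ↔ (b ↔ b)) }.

0.35

b ↔ a = 1 − |0.35 − 0.22| = 1 − 0.13 = 0.87
b → (b ↔ a) = min(1, 1 − 0.35 + 0.87) = min(1, 1.52) = 1.00
So the left factor is b → (b ↔ a) = 1.00.
b ↔ b = 1 − |0.35 − 0.35| = 1 − 0.00 = 1.00
b ↔ (b ↔ b) = 1 − |0.35 − 1.00| = 1 − 0.65 = 0.35
So the right-hand bound is b ↔ (b ↔ b) = 0.35.
The residuum of the Łukasiewicz t-norm gives the supremum: min(1, 1 − 1.00 + 0.35).
1 − 1.00 + 0.35 = 0.35, so t = min(1, 0.35) = 0.35.
Check: 1.00 ⊗ 0.35 = max(0, 0.35) = 0.35 ≤ 0.35.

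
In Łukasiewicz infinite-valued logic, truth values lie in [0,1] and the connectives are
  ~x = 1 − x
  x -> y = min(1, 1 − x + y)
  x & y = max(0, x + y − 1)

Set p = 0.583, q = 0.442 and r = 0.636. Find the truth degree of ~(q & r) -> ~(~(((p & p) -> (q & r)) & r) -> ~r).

q & r = max(0, 0.442 + 0.636 − 1) = max(0, 0.078) = 0.078
~(q & r) = 1 − 0.078 = 0.922
p & p = max(0, 0.583 + 0.583 − 1) = max(0, 0.166) = 0.166
(p & p) -> (q & r) = min(1, 1 − 0.166 + 0.078) = min(1, 0.912) = 0.912
((p & p) -> (q & r)) & r = max(0, 0.912 + 0.636 − 1) = max(0, 0.548) = 0.548
~(((p & p) -> (q & r)) & r) = 1 − 0.548 = 0.452
~r = 1 − 0.636 = 0.364
~(((p & p) -> (q & r)) & r) -> ~r = min(1, 1 − 0.452 + 0.364) = min(1, 0.912) = 0.912
~(~(((p & p) -> (q & r)) & r) -> ~r) = 1 − 0.912 = 0.088
~(q & r) -> ~(~(((p & p) -> (q & r)) & r) -> ~r) = min(1, 1 − 0.922 + 0.088) = min(1, 0.166) = 0.166

0.166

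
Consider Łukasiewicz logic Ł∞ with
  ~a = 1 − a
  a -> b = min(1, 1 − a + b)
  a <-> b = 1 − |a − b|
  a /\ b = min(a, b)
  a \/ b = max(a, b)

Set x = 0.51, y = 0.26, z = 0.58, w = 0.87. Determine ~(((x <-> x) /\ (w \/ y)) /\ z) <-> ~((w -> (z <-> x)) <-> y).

x <-> x = 1 − |0.51 − 0.51| = 1 − 0.00 = 1.00
w \/ y = max(0.87, 0.26) = 0.87
(x <-> x) /\ (w \/ y) = min(1.00, 0.87) = 0.87
((x <-> x) /\ (w \/ y)) /\ z = min(0.87, 0.58) = 0.58
~(((x <-> x) /\ (w \/ y)) /\ z) = 1 − 0.58 = 0.42
z <-> x = 1 − |0.58 − 0.51| = 1 − 0.07 = 0.93
w -> (z <-> x) = min(1, 1 − 0.87 + 0.93) = min(1, 1.06) = 1.00
(w -> (z <-> x)) <-> y = 1 − |1.00 − 0.26| = 1 − 0.74 = 0.26
~((w -> (z <-> x)) <-> y) = 1 − 0.26 = 0.74
~(((x <-> x) /\ (w \/ y)) /\ z) <-> ~((w -> (z <-> x)) <-> y) = 1 − |0.42 − 0.74| = 1 − 0.32 = 0.68

0.68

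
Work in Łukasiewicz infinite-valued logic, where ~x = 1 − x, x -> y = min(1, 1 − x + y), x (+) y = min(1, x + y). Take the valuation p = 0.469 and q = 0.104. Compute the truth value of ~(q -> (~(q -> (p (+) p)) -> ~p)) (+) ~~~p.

p (+) p = min(1, 0.469 + 0.469) = min(1, 0.938) = 0.938
q -> (p (+) p) = min(1, 1 − 0.104 + 0.938) = min(1, 1.834) = 1.000
~(q -> (p (+) p)) = 1 − 1.000 = 0.000
~p = 1 − 0.469 = 0.531
~(q -> (p (+) p)) -> ~p = min(1, 1 − 0.000 + 0.531) = min(1, 1.531) = 1.000
q -> (~(q -> (p (+) p)) -> ~p) = min(1, 1 − 0.104 + 1.000) = min(1, 1.896) = 1.000
~(q -> (~(q -> (p (+) p)) -> ~p)) = 1 − 1.000 = 0.000
~~p = 1 − 0.531 = 0.469
~~~p = 1 − 0.469 = 0.531
~(q -> (~(q -> (p (+) p)) -> ~p)) (+) ~~~p = min(1, 0.000 + 0.531) = min(1, 0.531) = 0.531

0.531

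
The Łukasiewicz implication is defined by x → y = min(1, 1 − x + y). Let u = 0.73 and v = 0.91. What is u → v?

u → v = min(1, 1 − 0.73 + 0.91) = min(1, 1.18) = 1.00
For comparison, the Gödel implication (1 if x ≤ y else y) would give 1.00.

1.00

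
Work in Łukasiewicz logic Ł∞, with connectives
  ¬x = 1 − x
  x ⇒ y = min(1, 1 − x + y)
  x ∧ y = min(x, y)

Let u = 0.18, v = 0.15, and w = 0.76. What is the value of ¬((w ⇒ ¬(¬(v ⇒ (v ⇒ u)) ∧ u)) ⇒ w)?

v ⇒ u = min(1, 1 − 0.15 + 0.18) = min(1, 1.03) = 1.00
v ⇒ (v ⇒ u) = min(1, 1 − 0.15 + 1.00) = min(1, 1.85) = 1.00
¬(v ⇒ (v ⇒ u)) = 1 − 1.00 = 0.00
¬(v ⇒ (v ⇒ u)) ∧ u = min(0.00, 0.18) = 0.00
¬(¬(v ⇒ (v ⇒ u)) ∧ u) = 1 − 0.00 = 1.00
w ⇒ ¬(¬(v ⇒ (v ⇒ u)) ∧ u) = min(1, 1 − 0.76 + 1.00) = min(1, 1.24) = 1.00
(w ⇒ ¬(¬(v ⇒ (v ⇒ u)) ∧ u)) ⇒ w = min(1, 1 − 1.00 + 0.76) = min(1, 0.76) = 0.76
¬((w ⇒ ¬(¬(v ⇒ (v ⇒ u)) ∧ u)) ⇒ w) = 1 − 0.76 = 0.24

0.24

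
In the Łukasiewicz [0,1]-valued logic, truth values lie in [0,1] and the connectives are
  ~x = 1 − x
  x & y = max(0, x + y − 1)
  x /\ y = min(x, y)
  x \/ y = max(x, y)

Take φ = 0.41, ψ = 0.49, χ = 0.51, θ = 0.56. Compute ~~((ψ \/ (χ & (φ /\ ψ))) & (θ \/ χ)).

0.05

φ /\ ψ = min(0.41, 0.49) = 0.41
χ & (φ /\ ψ) = max(0, 0.51 + 0.41 − 1) = max(0, -0.08) = 0.00
ψ \/ (χ & (φ /\ ψ)) = max(0.49, 0.00) = 0.49
θ \/ χ = max(0.56, 0.51) = 0.56
(ψ \/ (χ & (φ /\ ψ))) & (θ \/ χ) = max(0, 0.49 + 0.56 − 1) = max(0, 0.05) = 0.05
~((ψ \/ (χ & (φ /\ ψ))) & (θ \/ χ)) = 1 − 0.05 = 0.95
~~((ψ \/ (χ & (φ /\ ψ))) & (θ \/ χ)) = 1 − 0.95 = 0.05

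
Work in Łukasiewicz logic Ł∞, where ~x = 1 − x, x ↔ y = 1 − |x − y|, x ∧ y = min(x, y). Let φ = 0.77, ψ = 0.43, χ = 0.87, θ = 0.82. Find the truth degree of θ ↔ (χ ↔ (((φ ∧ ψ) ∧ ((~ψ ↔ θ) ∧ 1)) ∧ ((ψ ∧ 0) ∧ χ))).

0.31

φ ∧ ψ = min(0.77, 0.43) = 0.43
~ψ = 1 − 0.43 = 0.57
~ψ ↔ θ = 1 − |0.57 − 0.82| = 1 − 0.25 = 0.75
(~ψ ↔ θ) ∧ 1 = min(0.75, 1.00) = 0.75
(φ ∧ ψ) ∧ ((~ψ ↔ θ) ∧ 1) = min(0.43, 0.75) = 0.43
ψ ∧ 0 = min(0.43, 0.00) = 0.00
(ψ ∧ 0) ∧ χ = min(0.00, 0.87) = 0.00
((φ ∧ ψ) ∧ ((~ψ ↔ θ) ∧ 1)) ∧ ((ψ ∧ 0) ∧ χ) = min(0.43, 0.00) = 0.00
χ ↔ (((φ ∧ ψ) ∧ ((~ψ ↔ θ) ∧ 1)) ∧ ((ψ ∧ 0) ∧ χ)) = 1 − |0.87 − 0.00| = 1 − 0.87 = 0.13
θ ↔ (χ ↔ (((φ ∧ ψ) ∧ ((~ψ ↔ θ) ∧ 1)) ∧ ((ψ ∧ 0) ∧ χ))) = 1 − |0.82 − 0.13| = 1 − 0.69 = 0.31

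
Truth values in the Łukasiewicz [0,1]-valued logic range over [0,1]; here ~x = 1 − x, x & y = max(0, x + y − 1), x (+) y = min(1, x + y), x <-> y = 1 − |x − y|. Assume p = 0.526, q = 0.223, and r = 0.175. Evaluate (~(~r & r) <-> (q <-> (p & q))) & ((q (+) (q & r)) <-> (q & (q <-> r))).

0.729

~r = 1 − 0.175 = 0.825
~r & r = max(0, 0.825 + 0.175 − 1) = max(0, 0.000) = 0.000
~(~r & r) = 1 − 0.000 = 1.000
p & q = max(0, 0.526 + 0.223 − 1) = max(0, -0.251) = 0.000
q <-> (p & q) = 1 − |0.223 − 0.000| = 1 − 0.223 = 0.777
~(~r & r) <-> (q <-> (p & q)) = 1 − |1.000 − 0.777| = 1 − 0.223 = 0.777
q & r = max(0, 0.223 + 0.175 − 1) = max(0, -0.602) = 0.000
q (+) (q & r) = min(1, 0.223 + 0.000) = min(1, 0.223) = 0.223
q <-> r = 1 − |0.223 − 0.175| = 1 − 0.048 = 0.952
q & (q <-> r) = max(0, 0.223 + 0.952 − 1) = max(0, 0.175) = 0.175
(q (+) (q & r)) <-> (q & (q <-> r)) = 1 − |0.223 − 0.175| = 1 − 0.048 = 0.952
(~(~r & r) <-> (q <-> (p & q))) & ((q (+) (q & r)) <-> (q & (q <-> r))) = max(0, 0.777 + 0.952 − 1) = max(0, 0.729) = 0.729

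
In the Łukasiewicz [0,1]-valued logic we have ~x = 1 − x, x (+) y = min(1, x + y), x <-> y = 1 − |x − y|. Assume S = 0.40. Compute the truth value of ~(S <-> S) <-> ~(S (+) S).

S <-> S = 1 − |0.40 − 0.40| = 1 − 0.00 = 1.00
~(S <-> S) = 1 − 1.00 = 0.00
S (+) S = min(1, 0.40 + 0.40) = min(1, 0.80) = 0.80
~(S (+) S) = 1 − 0.80 = 0.20
~(S <-> S) <-> ~(S (+) S) = 1 − |0.00 − 0.20| = 1 − 0.20 = 0.80

0.80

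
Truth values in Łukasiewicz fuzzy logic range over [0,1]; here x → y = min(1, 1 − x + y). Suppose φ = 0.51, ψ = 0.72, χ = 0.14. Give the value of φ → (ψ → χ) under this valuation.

ψ → χ = min(1, 1 − 0.72 + 0.14) = min(1, 0.42) = 0.42
φ → (ψ → χ) = min(1, 1 − 0.51 + 0.42) = min(1, 0.91) = 0.91

0.91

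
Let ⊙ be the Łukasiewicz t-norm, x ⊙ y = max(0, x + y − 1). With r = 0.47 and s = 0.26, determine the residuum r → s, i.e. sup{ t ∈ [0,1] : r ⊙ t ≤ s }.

The residuum of the Łukasiewicz t-norm gives the supremum: min(1, 1 − 0.47 + 0.26).
1 − 0.47 + 0.26 = 0.79, so t = min(1, 0.79) = 0.79.
Check: 0.47 ⊙ 0.79 = max(0, 0.26) = 0.26 ≤ 0.26.

0.79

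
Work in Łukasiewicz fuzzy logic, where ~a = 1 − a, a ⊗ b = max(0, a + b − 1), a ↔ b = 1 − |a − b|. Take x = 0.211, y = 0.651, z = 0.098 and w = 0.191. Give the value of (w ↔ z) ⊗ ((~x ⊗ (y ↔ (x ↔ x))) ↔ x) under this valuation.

w ↔ z = 1 − |0.191 − 0.098| = 1 − 0.093 = 0.907
~x = 1 − 0.211 = 0.789
x ↔ x = 1 − |0.211 − 0.211| = 1 − 0.000 = 1.000
y ↔ (x ↔ x) = 1 − |0.651 − 1.000| = 1 − 0.349 = 0.651
~x ⊗ (y ↔ (x ↔ x)) = max(0, 0.789 + 0.651 − 1) = max(0, 0.440) = 0.440
(~x ⊗ (y ↔ (x ↔ x))) ↔ x = 1 − |0.440 − 0.211| = 1 − 0.229 = 0.771
(w ↔ z) ⊗ ((~x ⊗ (y ↔ (x ↔ x))) ↔ x) = max(0, 0.907 + 0.771 − 1) = max(0, 0.678) = 0.678

0.678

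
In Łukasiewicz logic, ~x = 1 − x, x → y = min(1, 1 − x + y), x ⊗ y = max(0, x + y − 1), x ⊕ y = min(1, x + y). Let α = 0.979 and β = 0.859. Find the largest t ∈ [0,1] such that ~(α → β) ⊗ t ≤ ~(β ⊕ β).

0.880

α → β = min(1, 1 − 0.979 + 0.859) = min(1, 0.880) = 0.880
~(α → β) = 1 − 0.880 = 0.120
So the left factor is ~(α → β) = 0.120.
β ⊕ β = min(1, 0.859 + 0.859) = min(1, 1.718) = 1.000
~(β ⊕ β) = 1 − 1.000 = 0.000
So the right-hand bound is ~(β ⊕ β) = 0.000.
The residuum of the Łukasiewicz t-norm gives the supremum: min(1, 1 − 0.120 + 0.000).
1 − 0.120 + 0.000 = 0.880, so t = min(1, 0.880) = 0.880.
Check: 0.120 ⊗ 0.880 = max(0, 0.000) = 0.000 ≤ 0.000.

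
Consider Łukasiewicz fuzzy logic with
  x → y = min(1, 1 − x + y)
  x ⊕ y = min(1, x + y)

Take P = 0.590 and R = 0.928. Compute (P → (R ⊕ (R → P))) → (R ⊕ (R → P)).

1.000

R → P = min(1, 1 − 0.928 + 0.590) = min(1, 0.662) = 0.662
R ⊕ (R → P) = min(1, 0.928 + 0.662) = min(1, 1.590) = 1.000
P → (R ⊕ (R → P)) = min(1, 1 − 0.590 + 1.000) = min(1, 1.410) = 1.000
(P → (R ⊕ (R → P))) → (R ⊕ (R → P)) = min(1, 1 − 1.000 + 1.000) = min(1, 1.000) = 1.000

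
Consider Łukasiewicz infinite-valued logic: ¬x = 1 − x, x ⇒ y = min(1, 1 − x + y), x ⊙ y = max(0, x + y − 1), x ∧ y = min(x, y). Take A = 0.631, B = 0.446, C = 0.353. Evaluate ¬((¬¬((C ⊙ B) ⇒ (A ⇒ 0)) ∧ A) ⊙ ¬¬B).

C ⊙ B = max(0, 0.353 + 0.446 − 1) = max(0, -0.201) = 0.000
A ⇒ 0 = min(1, 1 − 0.631 + 0.000) = min(1, 0.369) = 0.369
(C ⊙ B) ⇒ (A ⇒ 0) = min(1, 1 − 0.000 + 0.369) = min(1, 1.369) = 1.000
¬((C ⊙ B) ⇒ (A ⇒ 0)) = 1 − 1.000 = 0.000
¬¬((C ⊙ B) ⇒ (A ⇒ 0)) = 1 − 0.000 = 1.000
¬¬((C ⊙ B) ⇒ (A ⇒ 0)) ∧ A = min(1.000, 0.631) = 0.631
¬B = 1 − 0.446 = 0.554
¬¬B = 1 − 0.554 = 0.446
(¬¬((C ⊙ B) ⇒ (A ⇒ 0)) ∧ A) ⊙ ¬¬B = max(0, 0.631 + 0.446 − 1) = max(0, 0.077) = 0.077
¬((¬¬((C ⊙ B) ⇒ (A ⇒ 0)) ∧ A) ⊙ ¬¬B) = 1 − 0.077 = 0.923

0.923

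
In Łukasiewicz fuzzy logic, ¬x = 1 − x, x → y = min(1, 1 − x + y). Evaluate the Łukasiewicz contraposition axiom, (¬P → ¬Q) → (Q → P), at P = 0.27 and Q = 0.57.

1.00

¬P = 1 − 0.27 = 0.73
¬Q = 1 − 0.57 = 0.43
¬P → ¬Q = min(1, 1 − 0.73 + 0.43) = min(1, 0.70) = 0.70
Q → P = min(1, 1 − 0.57 + 0.27) = min(1, 0.70) = 0.70
(¬P → ¬Q) → (Q → P) = min(1, 1 − 0.70 + 0.70) = min(1, 1.00) = 1.00
(As expected: an axiom of Ł∞, always 1.)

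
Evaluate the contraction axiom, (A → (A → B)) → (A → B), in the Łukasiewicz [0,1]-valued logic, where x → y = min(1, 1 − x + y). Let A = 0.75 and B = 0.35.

0.75

A → B = min(1, 1 − 0.75 + 0.35) = min(1, 0.60) = 0.60
A → (A → B) = min(1, 1 − 0.75 + 0.60) = min(1, 0.85) = 0.85
(A → (A → B)) → (A → B) = min(1, 1 − 0.85 + 0.60) = min(1, 0.75) = 0.75
(The value 0.75 < 1 shows this instance is not satisfied; fails in Ł∞ (the t-norm is not idempotent).)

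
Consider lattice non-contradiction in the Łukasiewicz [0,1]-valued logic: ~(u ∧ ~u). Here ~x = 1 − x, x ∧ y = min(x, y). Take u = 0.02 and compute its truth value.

~u = 1 − 0.02 = 0.98
u ∧ ~u = min(0.02, 0.98) = 0.02
~(u ∧ ~u) = 1 − 0.02 = 0.98
(The value 0.98 < 1 shows this instance is not satisfied; not a Ł∞-tautology — its value is 1 − min(a, 1−a).)

0.98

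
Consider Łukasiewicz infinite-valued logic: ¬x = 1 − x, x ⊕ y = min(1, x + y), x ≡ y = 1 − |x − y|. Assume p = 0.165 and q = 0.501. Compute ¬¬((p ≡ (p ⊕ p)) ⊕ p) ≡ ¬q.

0.499

p ⊕ p = min(1, 0.165 + 0.165) = min(1, 0.330) = 0.330
p ≡ (p ⊕ p) = 1 − |0.165 − 0.330| = 1 − 0.165 = 0.835
(p ≡ (p ⊕ p)) ⊕ p = min(1, 0.835 + 0.165) = min(1, 1.000) = 1.000
¬((p ≡ (p ⊕ p)) ⊕ p) = 1 − 1.000 = 0.000
¬¬((p ≡ (p ⊕ p)) ⊕ p) = 1 − 0.000 = 1.000
¬q = 1 − 0.501 = 0.499
¬¬((p ≡ (p ⊕ p)) ⊕ p) ≡ ¬q = 1 − |1.000 − 0.499| = 1 − 0.501 = 0.499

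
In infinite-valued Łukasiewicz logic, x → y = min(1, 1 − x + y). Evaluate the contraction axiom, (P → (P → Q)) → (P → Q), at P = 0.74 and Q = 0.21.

0.74

P → Q = min(1, 1 − 0.74 + 0.21) = min(1, 0.47) = 0.47
P → (P → Q) = min(1, 1 − 0.74 + 0.47) = min(1, 0.73) = 0.73
(P → (P → Q)) → (P → Q) = min(1, 1 − 0.73 + 0.47) = min(1, 0.74) = 0.74
(The value 0.74 < 1 shows this instance is not satisfied; fails in Ł∞ (the t-norm is not idempotent).)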